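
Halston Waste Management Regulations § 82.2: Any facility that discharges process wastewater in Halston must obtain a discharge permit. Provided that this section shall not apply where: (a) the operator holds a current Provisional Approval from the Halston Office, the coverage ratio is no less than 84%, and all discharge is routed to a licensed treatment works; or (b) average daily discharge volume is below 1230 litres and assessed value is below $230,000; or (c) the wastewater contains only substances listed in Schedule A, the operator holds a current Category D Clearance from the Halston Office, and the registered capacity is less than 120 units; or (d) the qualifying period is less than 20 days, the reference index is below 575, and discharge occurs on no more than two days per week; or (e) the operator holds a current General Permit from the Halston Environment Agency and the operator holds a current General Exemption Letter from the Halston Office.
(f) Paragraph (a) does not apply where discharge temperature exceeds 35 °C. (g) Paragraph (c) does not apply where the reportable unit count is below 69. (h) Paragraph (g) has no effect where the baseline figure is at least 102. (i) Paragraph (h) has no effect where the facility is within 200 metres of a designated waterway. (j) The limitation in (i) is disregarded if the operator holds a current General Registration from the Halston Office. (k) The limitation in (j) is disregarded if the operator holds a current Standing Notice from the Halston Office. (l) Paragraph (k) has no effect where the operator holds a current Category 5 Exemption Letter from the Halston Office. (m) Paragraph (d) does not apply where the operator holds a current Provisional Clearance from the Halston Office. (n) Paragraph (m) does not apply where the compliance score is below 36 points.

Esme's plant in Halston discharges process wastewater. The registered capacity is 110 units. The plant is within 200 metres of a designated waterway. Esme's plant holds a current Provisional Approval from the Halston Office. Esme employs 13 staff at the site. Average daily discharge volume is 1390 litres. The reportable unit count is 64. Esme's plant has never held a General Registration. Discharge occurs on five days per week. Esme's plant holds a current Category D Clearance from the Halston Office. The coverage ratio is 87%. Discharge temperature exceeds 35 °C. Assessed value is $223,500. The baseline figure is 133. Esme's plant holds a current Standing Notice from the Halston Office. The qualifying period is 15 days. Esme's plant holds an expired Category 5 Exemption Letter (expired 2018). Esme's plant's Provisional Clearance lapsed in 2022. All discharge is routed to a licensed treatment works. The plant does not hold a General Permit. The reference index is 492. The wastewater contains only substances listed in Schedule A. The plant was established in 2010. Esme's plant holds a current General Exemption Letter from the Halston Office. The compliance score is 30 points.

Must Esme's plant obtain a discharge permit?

All of (a)'s requirements are met (a current Provisional Approval is held; the coverage ratio is 87%, meeting the 84% threshold; discharge is routed to a licensed treatment works). Turning to paragraph (f): (f) operates against (a): discharge temperature exceeds 35 °C. Exception (a) does not apply.
Exception (b) fails — average daily discharge volume is 1390 litres, not below 1230 litres.
Exception (c) is satisfied on its face — the wastewater is Schedule-A-only; a current Category D Clearance is held; the registered capacity is 110 units, less than the 120 units limit. But: (g) is engaged — the reportable unit count is 64, below the 69 limit. (h) would limit (g) — the baseline figure is 133, meeting the 102 threshold — but (i) sets (h) aside: (i) operates — the plant is within 200 m of a designated waterway. (j) does not operate here (the General Registration is not current), so (i) stands. (c) is therefore removed.
Exception (d) fails — discharge occurs on five days per week.
Exception (e) does not apply: no General Permit is held.
No exception displaces § 82.2.

Yes — Esme's plant must obtain a discharge permit.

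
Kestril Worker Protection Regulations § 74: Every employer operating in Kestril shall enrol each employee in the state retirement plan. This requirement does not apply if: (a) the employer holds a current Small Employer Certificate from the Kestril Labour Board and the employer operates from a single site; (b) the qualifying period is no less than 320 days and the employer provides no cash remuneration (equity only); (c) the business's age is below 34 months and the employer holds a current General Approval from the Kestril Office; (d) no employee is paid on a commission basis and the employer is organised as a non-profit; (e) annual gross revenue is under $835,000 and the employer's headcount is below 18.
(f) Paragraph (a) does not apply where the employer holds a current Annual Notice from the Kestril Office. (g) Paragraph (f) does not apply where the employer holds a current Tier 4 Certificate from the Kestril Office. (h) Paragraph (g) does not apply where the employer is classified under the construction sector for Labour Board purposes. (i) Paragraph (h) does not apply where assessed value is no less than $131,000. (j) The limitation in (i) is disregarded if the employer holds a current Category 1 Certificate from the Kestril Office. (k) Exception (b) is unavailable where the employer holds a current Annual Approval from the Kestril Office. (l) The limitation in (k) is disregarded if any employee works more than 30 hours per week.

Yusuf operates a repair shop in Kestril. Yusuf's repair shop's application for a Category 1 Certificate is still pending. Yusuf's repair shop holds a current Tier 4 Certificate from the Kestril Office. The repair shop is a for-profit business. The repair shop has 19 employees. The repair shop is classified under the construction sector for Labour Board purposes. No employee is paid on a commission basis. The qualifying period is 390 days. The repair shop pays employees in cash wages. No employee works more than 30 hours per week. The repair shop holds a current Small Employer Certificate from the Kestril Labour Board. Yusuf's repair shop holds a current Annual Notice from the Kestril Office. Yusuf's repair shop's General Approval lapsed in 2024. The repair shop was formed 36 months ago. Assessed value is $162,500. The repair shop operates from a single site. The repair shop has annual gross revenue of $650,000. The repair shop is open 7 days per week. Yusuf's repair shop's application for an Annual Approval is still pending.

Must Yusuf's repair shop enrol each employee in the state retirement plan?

No — exception (a) applies; Yusuf's repair shop is not required to enrol each employee in the state retirement plan.

Exception (a) is satisfied on its face — a current Small Employer Certificate is held; the employer operates from a single site. Considering the limiting provisions: (f) would limit (a) — a current Annual Notice is held — but (g) sets (f) aside: (g) operates against (f): a current Tier 4 Certificate is held. (h) is triggered (the repair shop is classified under the construction sector), but is overridden by (i): (i) operates against (h): assessed value is $162,500, meeting the $131,000 threshold. (j) does not operate here (the Category 1 Certificate is not current), so (i) stands. Exception (a) stands.
Exception (b) does not apply: employees are paid cash wages.
Exception (c) does not apply: the business's age is 36 months, not below 34 months.
Exception (d) does not apply: the employer is for-profit.
Exception (e) requires that the employer's headcount is below 18; but the employer's headcount is 19, not below 18, so (e) is unavailable.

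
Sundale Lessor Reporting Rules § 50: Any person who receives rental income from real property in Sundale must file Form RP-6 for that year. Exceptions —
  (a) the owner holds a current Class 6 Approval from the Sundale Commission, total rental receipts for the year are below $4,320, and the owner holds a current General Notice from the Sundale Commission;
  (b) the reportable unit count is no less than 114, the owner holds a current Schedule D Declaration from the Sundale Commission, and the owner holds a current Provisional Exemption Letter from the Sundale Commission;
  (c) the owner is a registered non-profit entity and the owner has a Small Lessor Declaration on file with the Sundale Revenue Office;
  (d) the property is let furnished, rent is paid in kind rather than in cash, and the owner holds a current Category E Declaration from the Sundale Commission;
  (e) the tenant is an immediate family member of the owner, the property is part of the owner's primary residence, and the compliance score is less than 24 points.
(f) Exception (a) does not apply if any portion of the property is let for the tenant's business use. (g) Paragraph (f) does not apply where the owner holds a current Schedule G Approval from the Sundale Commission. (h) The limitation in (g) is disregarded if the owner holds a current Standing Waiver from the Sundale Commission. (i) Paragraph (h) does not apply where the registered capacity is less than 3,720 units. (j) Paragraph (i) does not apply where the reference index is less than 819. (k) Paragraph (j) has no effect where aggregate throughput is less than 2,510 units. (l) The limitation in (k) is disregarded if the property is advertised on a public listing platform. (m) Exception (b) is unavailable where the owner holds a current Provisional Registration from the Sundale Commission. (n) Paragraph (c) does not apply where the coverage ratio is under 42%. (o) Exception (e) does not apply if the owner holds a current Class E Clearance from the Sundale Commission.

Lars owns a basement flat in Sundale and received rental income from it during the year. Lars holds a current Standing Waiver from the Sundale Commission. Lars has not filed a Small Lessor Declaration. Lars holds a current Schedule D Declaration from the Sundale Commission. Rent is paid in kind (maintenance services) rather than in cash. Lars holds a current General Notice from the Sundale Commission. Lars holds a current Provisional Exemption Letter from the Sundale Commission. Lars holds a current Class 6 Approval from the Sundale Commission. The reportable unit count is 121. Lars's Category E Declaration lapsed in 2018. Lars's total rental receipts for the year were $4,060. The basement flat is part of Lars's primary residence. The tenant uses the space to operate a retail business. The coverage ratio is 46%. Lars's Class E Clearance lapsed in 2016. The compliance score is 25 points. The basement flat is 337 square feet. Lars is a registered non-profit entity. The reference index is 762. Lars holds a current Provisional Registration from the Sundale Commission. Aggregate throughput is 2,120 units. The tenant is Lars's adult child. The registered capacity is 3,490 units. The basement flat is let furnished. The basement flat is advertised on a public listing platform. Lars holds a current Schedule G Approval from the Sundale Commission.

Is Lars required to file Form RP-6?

Yes — Lars must file Form RP-6.

Exception (a) is satisfied on its face — a current Class 6 Approval is held; total rental receipts for the year are $4,060, below the $4,320 limit; a current General Notice is held. However, paragraphs (f)–(l) must be considered: (f) applies — the space is let for business use. (g) would limit (f) — a current Schedule G Approval is held — but (h) sets (g) aside: (h) is engaged — a current Standing Waiver is held. (i) operates (the registered capacity is 3,490 units, less than the 3,720 units limit), but is set aside by (j): (j) operates against (i): the reference index is 762, less than the 819 limit. (k) operates (aggregate throughput is 2,120 units, less than the 2,510 units limit), but is set aside by (l): (l) is triggered — the property is publicly advertised. (a) is therefore removed.
Exception (b) is satisfied on its face — the reportable unit count is 121, meeting the 114 threshold; a current Schedule D Declaration is held; a current Provisional Exemption Letter is held. However, paragraph (m) must be considered: (m) operates against (b): a current Provisional Registration is held. Exception (b) does not apply.
Exception (c) requires that the owner has a Small Lessor Declaration on file with the Sundale Revenue Office; but no Small Lessor Declaration is on file, so (c) is unavailable.
Exception (d) fails — the Category E Declaration is not current.
Exception (e) requires that the compliance score is less than 24 points; but the compliance score is 25 points, not less than 24 points, so (e) is unavailable.
No exception displaces § 50.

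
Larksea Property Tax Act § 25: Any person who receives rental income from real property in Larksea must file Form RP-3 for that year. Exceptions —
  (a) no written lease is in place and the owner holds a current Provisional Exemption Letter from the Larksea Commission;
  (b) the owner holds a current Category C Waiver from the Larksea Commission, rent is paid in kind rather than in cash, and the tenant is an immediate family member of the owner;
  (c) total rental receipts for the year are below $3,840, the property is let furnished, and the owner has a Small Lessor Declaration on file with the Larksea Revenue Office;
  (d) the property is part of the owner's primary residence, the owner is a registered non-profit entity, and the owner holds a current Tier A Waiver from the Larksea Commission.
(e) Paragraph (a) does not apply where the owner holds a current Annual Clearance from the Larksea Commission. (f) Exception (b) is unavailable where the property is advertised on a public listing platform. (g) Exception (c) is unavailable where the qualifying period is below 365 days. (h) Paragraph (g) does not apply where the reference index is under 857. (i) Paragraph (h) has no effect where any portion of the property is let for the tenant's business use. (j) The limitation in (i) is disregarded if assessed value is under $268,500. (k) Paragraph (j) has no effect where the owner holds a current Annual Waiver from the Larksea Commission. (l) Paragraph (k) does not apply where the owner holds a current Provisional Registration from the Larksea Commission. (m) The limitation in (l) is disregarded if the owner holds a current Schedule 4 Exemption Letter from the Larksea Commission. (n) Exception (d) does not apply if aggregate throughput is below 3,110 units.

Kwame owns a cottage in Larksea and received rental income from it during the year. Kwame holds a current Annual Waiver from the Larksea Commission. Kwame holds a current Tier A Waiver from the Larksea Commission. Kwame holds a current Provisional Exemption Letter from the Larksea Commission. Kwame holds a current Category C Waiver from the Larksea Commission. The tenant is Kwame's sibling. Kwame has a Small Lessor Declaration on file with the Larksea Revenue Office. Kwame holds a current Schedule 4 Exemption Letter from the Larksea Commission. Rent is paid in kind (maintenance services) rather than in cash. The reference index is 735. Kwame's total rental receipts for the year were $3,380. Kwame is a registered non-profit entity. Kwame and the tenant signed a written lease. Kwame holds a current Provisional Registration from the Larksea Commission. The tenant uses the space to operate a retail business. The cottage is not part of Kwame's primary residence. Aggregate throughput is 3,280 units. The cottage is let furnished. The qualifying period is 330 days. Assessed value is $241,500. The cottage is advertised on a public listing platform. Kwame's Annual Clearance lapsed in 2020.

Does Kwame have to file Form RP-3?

Yes — Kwame must file Form RP-3.

Exception (a) does not apply: a written lease is in place.
Exception (b): a current Category C Waiver is held; rent is paid in kind; the tenant is an immediate family member — every condition holds. However, paragraph (f) must be considered: (f) operates — the property is publicly advertised. Exception (b) does not apply.
Exception (c) is satisfied on its face — total rental receipts for the year are $3,380, below the $3,840 limit; the property is let furnished; a Small Lessor Declaration is on file. Turning to paragraphs (g)–(m): (g) operates — the qualifying period is 330 days, below the 365 days limit. (h) operates (the reference index is 735, under the 857 limit), but is set aside by (i): (i) operates against (h): the space is let for business use. (j) applies (assessed value is $241,500, under the $268,500 limit), but yields to (k): (k) operates against (j): a current Annual Waiver is held. (l) would limit (k) — a current Provisional Registration is held — but (m) sets (l) aside: (m) is engaged — a current Schedule 4 Exemption Letter is held. So (c) is unavailable.
Exception (d) requires that the property is part of the owner's primary residence; but the cottage is not part of the primary residence, so (d) is unavailable.
No exception displaces § 25.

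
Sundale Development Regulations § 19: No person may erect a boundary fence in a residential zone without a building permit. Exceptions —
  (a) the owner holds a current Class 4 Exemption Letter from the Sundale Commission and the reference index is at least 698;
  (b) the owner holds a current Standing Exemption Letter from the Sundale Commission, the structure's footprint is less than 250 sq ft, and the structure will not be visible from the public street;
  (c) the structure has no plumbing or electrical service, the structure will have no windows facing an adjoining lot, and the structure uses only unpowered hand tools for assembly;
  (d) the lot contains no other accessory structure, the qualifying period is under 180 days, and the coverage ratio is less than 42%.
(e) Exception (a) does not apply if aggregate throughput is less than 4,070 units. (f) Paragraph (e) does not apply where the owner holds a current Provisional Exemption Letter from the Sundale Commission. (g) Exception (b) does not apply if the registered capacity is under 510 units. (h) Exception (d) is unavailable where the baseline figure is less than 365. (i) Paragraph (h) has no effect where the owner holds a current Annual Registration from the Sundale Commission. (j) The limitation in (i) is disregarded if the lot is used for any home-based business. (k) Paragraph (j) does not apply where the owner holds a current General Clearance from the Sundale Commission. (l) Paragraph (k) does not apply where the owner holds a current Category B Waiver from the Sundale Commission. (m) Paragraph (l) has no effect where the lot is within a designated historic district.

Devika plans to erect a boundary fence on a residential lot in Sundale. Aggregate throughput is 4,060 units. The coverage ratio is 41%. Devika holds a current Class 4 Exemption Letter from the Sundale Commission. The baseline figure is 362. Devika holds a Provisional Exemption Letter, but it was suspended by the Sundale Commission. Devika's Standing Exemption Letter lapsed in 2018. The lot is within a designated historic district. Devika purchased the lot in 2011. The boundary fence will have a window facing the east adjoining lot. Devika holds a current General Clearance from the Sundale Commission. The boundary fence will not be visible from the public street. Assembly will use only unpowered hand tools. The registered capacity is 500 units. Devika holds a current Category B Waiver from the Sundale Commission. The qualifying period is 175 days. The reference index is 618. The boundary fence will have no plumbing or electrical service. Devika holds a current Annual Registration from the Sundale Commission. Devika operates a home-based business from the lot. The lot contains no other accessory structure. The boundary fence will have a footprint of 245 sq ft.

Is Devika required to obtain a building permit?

No — exception (d) applies; Devika does not need a building permit.

Exception (a) requires that the reference index is at least 698; but the reference index is 618, short of 698, so (a) is unavailable.
Exception (b) does not apply: the Standing Exemption Letter is not current.
Exception (c) requires that the structure will have no windows facing an adjoining lot; but a window faces an adjoining lot, so (c) is unavailable.
Exception (d)'s conditions are all satisfied: the lot has no other accessory structure; the qualifying period is 175 days, under the 180 days limit; the coverage ratio is 41%, less than the 42% limit. Considering the limiting provisions: (h) would limit (d) — the baseline figure is 362, less than the 365 limit — but (i) sets (h) aside: (i) operates — a current Annual Registration is held. (j) is triggered (a home-based business operates on the lot), but is set aside by (k): (k) operates against (j): a current General Clearance is held. (l) operates (a current Category B Waiver is held), but is overridden by (m): (m) operates against (l): the lot is in a historic district. (d) remains available.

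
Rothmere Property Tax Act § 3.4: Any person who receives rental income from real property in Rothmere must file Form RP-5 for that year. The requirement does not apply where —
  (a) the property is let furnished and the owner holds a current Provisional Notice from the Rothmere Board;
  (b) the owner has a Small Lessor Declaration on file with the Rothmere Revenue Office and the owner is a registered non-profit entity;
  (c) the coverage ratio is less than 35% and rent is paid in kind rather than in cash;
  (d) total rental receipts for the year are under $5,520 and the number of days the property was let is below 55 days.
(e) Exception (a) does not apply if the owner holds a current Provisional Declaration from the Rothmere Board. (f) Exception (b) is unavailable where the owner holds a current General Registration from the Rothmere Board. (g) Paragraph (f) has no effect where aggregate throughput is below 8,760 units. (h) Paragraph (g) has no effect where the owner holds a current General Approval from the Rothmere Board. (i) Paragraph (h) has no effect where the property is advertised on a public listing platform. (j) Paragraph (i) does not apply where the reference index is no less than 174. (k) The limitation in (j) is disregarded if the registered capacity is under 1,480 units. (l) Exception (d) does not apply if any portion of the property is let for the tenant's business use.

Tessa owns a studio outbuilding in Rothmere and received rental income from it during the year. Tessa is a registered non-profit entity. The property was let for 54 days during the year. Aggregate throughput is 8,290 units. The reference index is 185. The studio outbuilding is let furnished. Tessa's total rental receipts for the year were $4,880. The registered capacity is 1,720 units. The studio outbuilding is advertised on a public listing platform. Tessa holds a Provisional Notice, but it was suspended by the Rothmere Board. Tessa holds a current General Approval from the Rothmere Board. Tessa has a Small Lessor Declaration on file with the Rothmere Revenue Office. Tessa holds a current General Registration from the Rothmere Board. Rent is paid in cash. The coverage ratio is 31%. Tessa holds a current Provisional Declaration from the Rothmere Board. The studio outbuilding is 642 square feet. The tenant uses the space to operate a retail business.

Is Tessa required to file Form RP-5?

Yes — Tessa must file Form RP-5.

Exception (a) does not apply: no current Provisional Notice is held.
Exception (b): a Small Lessor Declaration is on file; Tessa is a registered non-profit — every condition holds. Turning to paragraphs (f)–(k): (f) is engaged — a current General Registration is held. (g) would limit (f) — aggregate throughput is 8,290 units, below the 8,760 units limit — but (h) sets (g) aside: (h) operates against (g): a current General Approval is held. (i) applies (the property is publicly advertised), but is displaced by (j): (j) operates against (i): the reference index is 185, meeting the 174 threshold. (k) is not engaged (the registered capacity is 1,720 units, not under 1,480 units), so (j) stands. (b) is therefore removed.
Exception (c) requires that rent is paid in kind rather than in cash; but rent is paid in cash, so (c) is unavailable.
Exception (d)'s conditions are all satisfied: total rental receipts for the year are $4,880, under the $5,520 limit; the number of days the property was let is 54 days, below the 55 days limit. But applying paragraph (l): (l) is triggered — the space is let for business use. So (d) is unavailable.
No exception applies. The general rule governs.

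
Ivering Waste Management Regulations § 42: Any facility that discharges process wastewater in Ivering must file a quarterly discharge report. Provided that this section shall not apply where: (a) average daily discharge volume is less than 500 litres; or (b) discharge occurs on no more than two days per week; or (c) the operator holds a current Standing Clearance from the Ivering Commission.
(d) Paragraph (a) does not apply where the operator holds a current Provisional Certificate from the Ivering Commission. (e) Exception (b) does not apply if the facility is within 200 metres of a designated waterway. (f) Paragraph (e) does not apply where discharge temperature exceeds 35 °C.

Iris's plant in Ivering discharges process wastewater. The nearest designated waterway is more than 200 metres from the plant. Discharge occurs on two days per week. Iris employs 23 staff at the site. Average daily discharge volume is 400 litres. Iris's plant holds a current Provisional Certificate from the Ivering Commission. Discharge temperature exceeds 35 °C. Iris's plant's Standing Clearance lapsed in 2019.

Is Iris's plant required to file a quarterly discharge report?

No — exception (b) applies; Iris's plant is not required to file a quarterly discharge report.

All of (a)'s requirements are met (average daily discharge volume is 400 litres, less than the 500 litres limit). But applying paragraph (d): (d) applies — a current Provisional Certificate is held. (a) is therefore removed.
Exception (b): discharge occurs on no more than two days per week — every condition holds. Applying paragraphs (e)–(f): (e), which would limit (b), is not triggered: the plant is more than 200 m from any designated waterway. (b) remains available.
Exception (c) requires that the operator holds a current Standing Clearance from the Ivering Commission; but no current Standing Clearance is held, so (c) is unavailable.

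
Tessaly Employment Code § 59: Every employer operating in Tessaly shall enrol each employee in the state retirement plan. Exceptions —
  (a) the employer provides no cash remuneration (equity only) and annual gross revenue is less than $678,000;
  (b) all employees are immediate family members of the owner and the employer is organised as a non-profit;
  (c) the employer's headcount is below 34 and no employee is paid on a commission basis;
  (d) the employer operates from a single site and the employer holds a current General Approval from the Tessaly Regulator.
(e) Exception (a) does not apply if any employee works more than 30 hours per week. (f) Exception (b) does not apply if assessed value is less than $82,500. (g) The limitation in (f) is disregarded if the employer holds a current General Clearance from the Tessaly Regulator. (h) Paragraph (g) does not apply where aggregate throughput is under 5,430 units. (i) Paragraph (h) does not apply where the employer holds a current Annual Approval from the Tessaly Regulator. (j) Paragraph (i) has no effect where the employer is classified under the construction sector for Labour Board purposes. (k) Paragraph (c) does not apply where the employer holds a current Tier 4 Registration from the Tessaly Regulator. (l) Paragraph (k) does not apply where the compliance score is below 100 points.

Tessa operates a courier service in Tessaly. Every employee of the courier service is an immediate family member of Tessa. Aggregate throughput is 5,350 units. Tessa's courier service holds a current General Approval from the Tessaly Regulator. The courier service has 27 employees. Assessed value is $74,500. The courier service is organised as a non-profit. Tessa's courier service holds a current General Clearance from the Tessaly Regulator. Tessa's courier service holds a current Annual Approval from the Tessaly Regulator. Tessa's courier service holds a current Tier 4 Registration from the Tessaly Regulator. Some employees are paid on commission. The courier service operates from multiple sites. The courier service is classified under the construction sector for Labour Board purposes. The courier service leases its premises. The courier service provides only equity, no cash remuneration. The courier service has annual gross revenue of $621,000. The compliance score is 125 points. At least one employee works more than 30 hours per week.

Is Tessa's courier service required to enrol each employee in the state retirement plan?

Exception (a) is satisfied on its face — remuneration is equity-only; annual gross revenue is $621,000, less than the $678,000 limit. However, paragraph (e) must be considered: (e) operates against (a): at least one employee exceeds 30 hours/week. (a) is therefore removed.
All of (b)'s requirements are met (every employee is an immediate family member; the employer is a non-profit). However, paragraphs (f)–(j) must be considered: (f) operates against (b): assessed value is $74,500, less than the $82,500 limit. (g) would limit (f) — a current General Clearance is held — but (h) sets (g) aside: (h) is engaged — aggregate throughput is 5,350 units, under the 5,430 units limit. (i) would limit (h) — a current Annual Approval is held — but (j) sets (i) aside: (j) is engaged — the courier service is classified under the construction sector. Exception (b) does not apply.
Exception (c) requires that no employee is paid on a commission basis; but some employees are paid on commission, so (c) is unavailable.
Exception (d) does not apply: the employer operates from multiple sites.
No exception applies. The general rule governs.

Yes — Tessa's courier service must enrol each employee in the state retirement plan.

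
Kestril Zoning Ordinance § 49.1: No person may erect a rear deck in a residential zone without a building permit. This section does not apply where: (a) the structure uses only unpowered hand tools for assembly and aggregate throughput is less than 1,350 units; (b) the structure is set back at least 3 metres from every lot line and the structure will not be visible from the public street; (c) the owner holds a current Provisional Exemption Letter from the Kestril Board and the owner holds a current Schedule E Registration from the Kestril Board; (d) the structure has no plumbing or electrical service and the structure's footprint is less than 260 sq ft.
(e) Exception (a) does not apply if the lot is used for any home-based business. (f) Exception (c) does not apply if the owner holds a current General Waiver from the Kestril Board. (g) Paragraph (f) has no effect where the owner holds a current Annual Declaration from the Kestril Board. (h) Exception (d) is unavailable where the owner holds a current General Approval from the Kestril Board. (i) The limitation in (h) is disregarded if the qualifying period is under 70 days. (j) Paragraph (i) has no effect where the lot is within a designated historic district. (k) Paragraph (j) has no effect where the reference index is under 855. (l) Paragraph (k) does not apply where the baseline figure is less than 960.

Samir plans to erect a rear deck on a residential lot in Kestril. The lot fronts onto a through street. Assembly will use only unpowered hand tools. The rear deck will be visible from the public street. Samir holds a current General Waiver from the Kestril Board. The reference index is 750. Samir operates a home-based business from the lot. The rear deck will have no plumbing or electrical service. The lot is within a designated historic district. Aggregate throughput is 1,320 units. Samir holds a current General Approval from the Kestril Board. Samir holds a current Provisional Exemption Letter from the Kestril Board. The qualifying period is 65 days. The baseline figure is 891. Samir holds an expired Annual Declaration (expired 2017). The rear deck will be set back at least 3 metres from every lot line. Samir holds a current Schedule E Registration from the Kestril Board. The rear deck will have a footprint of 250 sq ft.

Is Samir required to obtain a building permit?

Exception (a): assembly uses only hand tools; aggregate throughput is 1,320 units, less than the 1,350 units limit — every condition holds. However, paragraph (e) must be considered: (e) operates against (a): a home-based business operates on the lot. Exception (a) does not apply.
Exception (b) fails — the structure will be visible from the street.
Exception (c): a current Provisional Exemption Letter is held; a current Schedule E Registration is held — every condition holds. However, paragraphs (f)–(g) must be considered: (f) applies — a current General Waiver is held. (g), which would lift (f), is inapplicable — there is no Annual Declaration in force. (c) is therefore removed.
All of (d)'s requirements are met (there is no plumbing or electrical service; the structure's footprint is 250 sq ft, less than the 260 sq ft limit). But applying paragraphs (h)–(l): (h) operates — a current General Approval is held. (i) is engaged (the qualifying period is 65 days, under the 70 days limit), but is itself disapplied by (j): (j) is triggered — the lot is in a historic district. (k) is triggered (the reference index is 750, under the 855 limit), but is itself disapplied by (l): (l) applies — the baseline figure is 891, less than the 960 limit. (d) is therefore removed.
No exception applies. The general rule governs.

Yes — Samir must obtain a building permit.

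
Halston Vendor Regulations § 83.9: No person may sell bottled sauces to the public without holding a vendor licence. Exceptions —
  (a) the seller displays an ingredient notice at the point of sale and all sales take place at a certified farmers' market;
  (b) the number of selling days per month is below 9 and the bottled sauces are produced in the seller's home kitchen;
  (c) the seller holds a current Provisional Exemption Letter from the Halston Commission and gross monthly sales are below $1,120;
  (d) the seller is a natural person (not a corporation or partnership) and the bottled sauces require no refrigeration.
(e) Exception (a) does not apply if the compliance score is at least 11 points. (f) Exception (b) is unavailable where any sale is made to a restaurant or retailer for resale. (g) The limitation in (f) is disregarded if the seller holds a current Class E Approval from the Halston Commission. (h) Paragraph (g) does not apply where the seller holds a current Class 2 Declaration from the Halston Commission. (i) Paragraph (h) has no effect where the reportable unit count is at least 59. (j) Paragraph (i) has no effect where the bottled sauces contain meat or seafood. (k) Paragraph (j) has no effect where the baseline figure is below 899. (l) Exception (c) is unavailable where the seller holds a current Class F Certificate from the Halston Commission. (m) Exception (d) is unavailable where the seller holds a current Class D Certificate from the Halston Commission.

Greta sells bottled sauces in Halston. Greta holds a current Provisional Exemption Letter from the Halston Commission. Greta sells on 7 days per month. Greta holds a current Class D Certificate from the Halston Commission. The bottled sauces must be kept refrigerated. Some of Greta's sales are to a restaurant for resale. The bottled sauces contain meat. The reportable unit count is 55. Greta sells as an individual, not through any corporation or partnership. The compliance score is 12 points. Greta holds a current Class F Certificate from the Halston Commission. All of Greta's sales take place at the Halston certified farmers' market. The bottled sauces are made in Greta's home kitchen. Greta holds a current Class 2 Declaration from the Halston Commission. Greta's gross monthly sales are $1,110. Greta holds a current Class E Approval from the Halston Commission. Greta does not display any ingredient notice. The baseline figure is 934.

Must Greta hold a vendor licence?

Exception (a) requires that the seller displays an ingredient notice at the point of sale; but no ingredient notice is displayed, so (a) is unavailable.
Exception (b) is satisfied on its face — the number of selling days per month is 7, below the 9 limit; the bottled sauces are home-kitchen produced. However, paragraphs (f)–(k) must be considered: (f) operates against (b): some sales are to a restaurant for resale. (g) would limit (f) — a current Class E Approval is held — but (h) sets (g) aside: (h) operates against (g): a current Class 2 Declaration is held. (i), which would lift (h), does not operate here — the reportable unit count is 55, short of 59. (b) is therefore removed.
Exception (c)'s conditions are all satisfied: a current Provisional Exemption Letter is held; gross monthly sales are $1,110, below the $1,120 limit. However, paragraph (l) must be considered: (l) operates against (c): a current Class F Certificate is held. So (c) is unavailable.
Exception (d) does not apply: the bottled sauces require refrigeration.
None of the exceptions is available; § 83.9 applies in full.

Yes — Greta must hold a vendor licence.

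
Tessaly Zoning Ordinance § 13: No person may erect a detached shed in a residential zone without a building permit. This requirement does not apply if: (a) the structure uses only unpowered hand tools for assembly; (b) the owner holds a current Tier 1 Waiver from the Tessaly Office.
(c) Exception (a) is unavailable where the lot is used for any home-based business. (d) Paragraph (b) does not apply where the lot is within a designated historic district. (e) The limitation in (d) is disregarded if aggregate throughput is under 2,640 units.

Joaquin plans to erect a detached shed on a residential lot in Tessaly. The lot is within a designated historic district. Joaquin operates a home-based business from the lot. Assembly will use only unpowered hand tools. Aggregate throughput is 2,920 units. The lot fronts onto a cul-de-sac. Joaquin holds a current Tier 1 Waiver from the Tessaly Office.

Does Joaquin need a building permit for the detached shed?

All of (a)'s requirements are met (assembly uses only hand tools). But: (c) operates against (a): a home-based business operates on the lot. Exception (a) does not apply.
All of (b)'s requirements are met (a current Tier 1 Waiver is held). But: (d) applies — the lot is in a historic district. (e) is not triggered (aggregate throughput is 2,920 units, not under 2,640 units), so (d) stands. Exception (b) does not apply.
Every exception is unavailable, so the rule governs.

Yes — Joaquin must obtain a building permit.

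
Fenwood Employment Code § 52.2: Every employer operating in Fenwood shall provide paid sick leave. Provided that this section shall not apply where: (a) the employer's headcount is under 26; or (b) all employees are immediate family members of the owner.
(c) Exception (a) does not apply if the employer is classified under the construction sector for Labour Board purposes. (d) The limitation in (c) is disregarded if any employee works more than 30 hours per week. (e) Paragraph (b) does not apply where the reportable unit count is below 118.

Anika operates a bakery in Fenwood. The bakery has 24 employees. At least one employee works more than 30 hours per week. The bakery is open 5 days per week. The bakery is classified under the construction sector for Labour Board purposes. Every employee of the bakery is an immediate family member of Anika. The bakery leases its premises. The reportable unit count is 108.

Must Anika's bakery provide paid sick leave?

No — exception (a) applies; Anika's bakery is not required to provide paid sick leave.

Exception (a) is satisfied on its face — the employer's headcount is 24, under the 26 limit. As to paragraphs (c)–(d): (c) is triggered (the bakery is classified under the construction sector), but is itself disapplied by (d): (d) operates against (c): at least one employee exceeds 30 hours/week. Exception (a) stands.
All of (b)'s requirements are met (every employee is an immediate family member). But: (e) operates against (b): the reportable unit count is 108, below the 118 limit. So (b) is unavailable.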